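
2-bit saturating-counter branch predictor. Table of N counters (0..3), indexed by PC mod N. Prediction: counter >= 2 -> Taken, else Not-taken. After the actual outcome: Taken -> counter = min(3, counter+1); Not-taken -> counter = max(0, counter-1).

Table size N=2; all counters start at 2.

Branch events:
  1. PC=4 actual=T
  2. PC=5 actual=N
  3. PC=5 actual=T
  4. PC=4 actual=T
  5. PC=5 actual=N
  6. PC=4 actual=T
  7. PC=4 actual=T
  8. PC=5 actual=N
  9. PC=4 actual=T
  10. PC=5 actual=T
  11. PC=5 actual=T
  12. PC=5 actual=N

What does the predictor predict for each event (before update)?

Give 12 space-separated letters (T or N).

Answer: T T N T T T T N T N N T

Derivation:
Ev 1: PC=4 idx=0 pred=T actual=T -> ctr[0]=3
Ev 2: PC=5 idx=1 pred=T actual=N -> ctr[1]=1
Ev 3: PC=5 idx=1 pred=N actual=T -> ctr[1]=2
Ev 4: PC=4 idx=0 pred=T actual=T -> ctr[0]=3
Ev 5: PC=5 idx=1 pred=T actual=N -> ctr[1]=1
Ev 6: PC=4 idx=0 pred=T actual=T -> ctr[0]=3
Ev 7: PC=4 idx=0 pred=T actual=T -> ctr[0]=3
Ev 8: PC=5 idx=1 pred=N actual=N -> ctr[1]=0
Ev 9: PC=4 idx=0 pred=T actual=T -> ctr[0]=3
Ev 10: PC=5 idx=1 pred=N actual=T -> ctr[1]=1
Ev 11: PC=5 idx=1 pred=N actual=T -> ctr[1]=2
Ev 12: PC=5 idx=1 pred=T actual=N -> ctr[1]=1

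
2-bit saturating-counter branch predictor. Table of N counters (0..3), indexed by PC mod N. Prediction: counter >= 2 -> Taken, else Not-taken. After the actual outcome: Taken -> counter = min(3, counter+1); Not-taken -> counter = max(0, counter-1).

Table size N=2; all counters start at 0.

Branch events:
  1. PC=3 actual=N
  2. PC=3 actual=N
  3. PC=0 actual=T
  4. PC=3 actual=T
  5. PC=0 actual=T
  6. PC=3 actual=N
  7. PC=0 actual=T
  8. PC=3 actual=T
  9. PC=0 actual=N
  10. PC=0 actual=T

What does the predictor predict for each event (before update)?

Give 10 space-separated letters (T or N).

Answer: N N N N N N T N T T

Derivation:
Ev 1: PC=3 idx=1 pred=N actual=N -> ctr[1]=0
Ev 2: PC=3 idx=1 pred=N actual=N -> ctr[1]=0
Ev 3: PC=0 idx=0 pred=N actual=T -> ctr[0]=1
Ev 4: PC=3 idx=1 pred=N actual=T -> ctr[1]=1
Ev 5: PC=0 idx=0 pred=N actual=T -> ctr[0]=2
Ev 6: PC=3 idx=1 pred=N actual=N -> ctr[1]=0
Ev 7: PC=0 idx=0 pred=T actual=T -> ctr[0]=3
Ev 8: PC=3 idx=1 pred=N actual=T -> ctr[1]=1
Ev 9: PC=0 idx=0 pred=T actual=N -> ctr[0]=2
Ev 10: PC=0 idx=0 pred=T actual=T -> ctr[0]=3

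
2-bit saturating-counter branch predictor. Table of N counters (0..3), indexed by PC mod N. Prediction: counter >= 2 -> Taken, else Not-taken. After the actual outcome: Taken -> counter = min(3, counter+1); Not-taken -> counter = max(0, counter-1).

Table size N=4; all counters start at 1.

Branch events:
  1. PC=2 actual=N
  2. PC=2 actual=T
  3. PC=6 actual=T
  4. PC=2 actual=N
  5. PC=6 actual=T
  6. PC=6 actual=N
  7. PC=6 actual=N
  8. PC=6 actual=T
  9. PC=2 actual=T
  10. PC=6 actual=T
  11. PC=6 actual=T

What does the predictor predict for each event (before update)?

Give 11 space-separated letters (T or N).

Answer: N N N T N T N N N T T

Derivation:
Ev 1: PC=2 idx=2 pred=N actual=N -> ctr[2]=0
Ev 2: PC=2 idx=2 pred=N actual=T -> ctr[2]=1
Ev 3: PC=6 idx=2 pred=N actual=T -> ctr[2]=2
Ev 4: PC=2 idx=2 pred=T actual=N -> ctr[2]=1
Ev 5: PC=6 idx=2 pred=N actual=T -> ctr[2]=2
Ev 6: PC=6 idx=2 pred=T actual=N -> ctr[2]=1
Ev 7: PC=6 idx=2 pred=N actual=N -> ctr[2]=0
Ev 8: PC=6 idx=2 pred=N actual=T -> ctr[2]=1
Ev 9: PC=2 idx=2 pred=N actual=T -> ctr[2]=2
Ev 10: PC=6 idx=2 pred=T actual=T -> ctr[2]=3
Ev 11: PC=6 idx=2 pred=T actual=T -> ctr[2]=3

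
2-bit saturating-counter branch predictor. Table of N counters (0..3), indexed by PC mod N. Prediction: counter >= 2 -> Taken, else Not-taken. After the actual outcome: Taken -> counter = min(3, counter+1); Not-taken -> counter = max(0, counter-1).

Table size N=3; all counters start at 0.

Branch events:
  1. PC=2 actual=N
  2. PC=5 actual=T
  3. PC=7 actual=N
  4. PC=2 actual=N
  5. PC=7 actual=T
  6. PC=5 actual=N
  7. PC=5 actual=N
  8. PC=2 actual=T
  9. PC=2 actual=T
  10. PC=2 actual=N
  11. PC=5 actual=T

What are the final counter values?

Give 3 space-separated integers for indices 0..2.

Answer: 0 1 2

Derivation:
Ev 1: PC=2 idx=2 pred=N actual=N -> ctr[2]=0
Ev 2: PC=5 idx=2 pred=N actual=T -> ctr[2]=1
Ev 3: PC=7 idx=1 pred=N actual=N -> ctr[1]=0
Ev 4: PC=2 idx=2 pred=N actual=N -> ctr[2]=0
Ev 5: PC=7 idx=1 pred=N actual=T -> ctr[1]=1
Ev 6: PC=5 idx=2 pred=N actual=N -> ctr[2]=0
Ev 7: PC=5 idx=2 pred=N actual=N -> ctr[2]=0
Ev 8: PC=2 idx=2 pred=N actual=T -> ctr[2]=1
Ev 9: PC=2 idx=2 pred=N actual=T -> ctr[2]=2
Ev 10: PC=2 idx=2 pred=T actual=N -> ctr[2]=1
Ev 11: PC=5 idx=2 pred=N actual=T -> ctr[2]=2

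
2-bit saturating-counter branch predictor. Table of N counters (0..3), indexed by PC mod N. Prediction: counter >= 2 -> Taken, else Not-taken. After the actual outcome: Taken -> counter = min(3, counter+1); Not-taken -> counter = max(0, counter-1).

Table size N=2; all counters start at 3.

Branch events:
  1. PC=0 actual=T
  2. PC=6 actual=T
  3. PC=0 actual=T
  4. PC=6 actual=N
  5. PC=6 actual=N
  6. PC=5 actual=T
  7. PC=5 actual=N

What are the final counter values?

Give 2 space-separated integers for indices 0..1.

Ev 1: PC=0 idx=0 pred=T actual=T -> ctr[0]=3
Ev 2: PC=6 idx=0 pred=T actual=T -> ctr[0]=3
Ev 3: PC=0 idx=0 pred=T actual=T -> ctr[0]=3
Ev 4: PC=6 idx=0 pred=T actual=N -> ctr[0]=2
Ev 5: PC=6 idx=0 pred=T actual=N -> ctr[0]=1
Ev 6: PC=5 idx=1 pred=T actual=T -> ctr[1]=3
Ev 7: PC=5 idx=1 pred=T actual=N -> ctr[1]=2

Answer: 1 2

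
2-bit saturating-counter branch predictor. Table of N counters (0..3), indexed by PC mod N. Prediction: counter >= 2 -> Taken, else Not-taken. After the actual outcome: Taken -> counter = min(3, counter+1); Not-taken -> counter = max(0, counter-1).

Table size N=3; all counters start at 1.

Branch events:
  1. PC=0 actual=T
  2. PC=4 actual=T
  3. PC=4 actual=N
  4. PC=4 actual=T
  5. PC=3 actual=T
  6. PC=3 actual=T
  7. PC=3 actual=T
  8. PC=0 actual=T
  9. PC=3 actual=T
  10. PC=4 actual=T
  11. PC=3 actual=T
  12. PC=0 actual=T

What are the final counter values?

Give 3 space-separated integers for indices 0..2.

Ev 1: PC=0 idx=0 pred=N actual=T -> ctr[0]=2
Ev 2: PC=4 idx=1 pred=N actual=T -> ctr[1]=2
Ev 3: PC=4 idx=1 pred=T actual=N -> ctr[1]=1
Ev 4: PC=4 idx=1 pred=N actual=T -> ctr[1]=2
Ev 5: PC=3 idx=0 pred=T actual=T -> ctr[0]=3
Ev 6: PC=3 idx=0 pred=T actual=T -> ctr[0]=3
Ev 7: PC=3 idx=0 pred=T actual=T -> ctr[0]=3
Ev 8: PC=0 idx=0 pred=T actual=T -> ctr[0]=3
Ev 9: PC=3 idx=0 pred=T actual=T -> ctr[0]=3
Ev 10: PC=4 idx=1 pred=T actual=T -> ctr[1]=3
Ev 11: PC=3 idx=0 pred=T actual=T -> ctr[0]=3
Ev 12: PC=0 idx=0 pred=T actual=T -> ctr[0]=3

Answer: 3 3 1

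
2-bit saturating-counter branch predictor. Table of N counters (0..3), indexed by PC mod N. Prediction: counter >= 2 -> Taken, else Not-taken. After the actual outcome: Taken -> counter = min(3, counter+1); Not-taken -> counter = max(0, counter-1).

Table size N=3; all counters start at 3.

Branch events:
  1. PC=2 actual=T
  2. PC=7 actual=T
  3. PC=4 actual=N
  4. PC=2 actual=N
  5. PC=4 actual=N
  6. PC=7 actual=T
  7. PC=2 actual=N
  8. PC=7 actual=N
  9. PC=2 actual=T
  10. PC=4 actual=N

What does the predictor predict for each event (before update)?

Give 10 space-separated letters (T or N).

Ev 1: PC=2 idx=2 pred=T actual=T -> ctr[2]=3
Ev 2: PC=7 idx=1 pred=T actual=T -> ctr[1]=3
Ev 3: PC=4 idx=1 pred=T actual=N -> ctr[1]=2
Ev 4: PC=2 idx=2 pred=T actual=N -> ctr[2]=2
Ev 5: PC=4 idx=1 pred=T actual=N -> ctr[1]=1
Ev 6: PC=7 idx=1 pred=N actual=T -> ctr[1]=2
Ev 7: PC=2 idx=2 pred=T actual=N -> ctr[2]=1
Ev 8: PC=7 idx=1 pred=T actual=N -> ctr[1]=1
Ev 9: PC=2 idx=2 pred=N actual=T -> ctr[2]=2
Ev 10: PC=4 idx=1 pred=N actual=N -> ctr[1]=0

Answer: T T T T T N T T N N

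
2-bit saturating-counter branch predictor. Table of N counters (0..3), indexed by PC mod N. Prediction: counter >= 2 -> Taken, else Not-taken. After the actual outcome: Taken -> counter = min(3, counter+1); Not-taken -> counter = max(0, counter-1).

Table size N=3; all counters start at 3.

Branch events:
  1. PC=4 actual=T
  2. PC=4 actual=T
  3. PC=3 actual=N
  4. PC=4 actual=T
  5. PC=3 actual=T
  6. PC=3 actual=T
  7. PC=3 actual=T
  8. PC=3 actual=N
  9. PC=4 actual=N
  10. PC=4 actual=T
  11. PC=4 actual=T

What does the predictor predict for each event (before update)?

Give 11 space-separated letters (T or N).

Ev 1: PC=4 idx=1 pred=T actual=T -> ctr[1]=3
Ev 2: PC=4 idx=1 pred=T actual=T -> ctr[1]=3
Ev 3: PC=3 idx=0 pred=T actual=N -> ctr[0]=2
Ev 4: PC=4 idx=1 pred=T actual=T -> ctr[1]=3
Ev 5: PC=3 idx=0 pred=T actual=T -> ctr[0]=3
Ev 6: PC=3 idx=0 pred=T actual=T -> ctr[0]=3
Ev 7: PC=3 idx=0 pred=T actual=T -> ctr[0]=3
Ev 8: PC=3 idx=0 pred=T actual=N -> ctr[0]=2
Ev 9: PC=4 idx=1 pred=T actual=N -> ctr[1]=2
Ev 10: PC=4 idx=1 pred=T actual=T -> ctr[1]=3
Ev 11: PC=4 idx=1 pred=T actual=T -> ctr[1]=3

Answer: T T T T T T T T T T T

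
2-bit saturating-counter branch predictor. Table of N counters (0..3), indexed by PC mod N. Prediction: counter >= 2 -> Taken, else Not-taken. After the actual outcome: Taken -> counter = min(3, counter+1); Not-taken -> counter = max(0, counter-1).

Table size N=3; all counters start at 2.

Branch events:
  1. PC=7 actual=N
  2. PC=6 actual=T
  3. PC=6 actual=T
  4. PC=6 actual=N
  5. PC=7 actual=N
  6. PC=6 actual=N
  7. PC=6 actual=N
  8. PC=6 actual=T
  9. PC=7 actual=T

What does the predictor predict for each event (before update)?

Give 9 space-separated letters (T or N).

Answer: T T T T N T N N N

Derivation:
Ev 1: PC=7 idx=1 pred=T actual=N -> ctr[1]=1
Ev 2: PC=6 idx=0 pred=T actual=T -> ctr[0]=3
Ev 3: PC=6 idx=0 pred=T actual=T -> ctr[0]=3
Ev 4: PC=6 idx=0 pred=T actual=N -> ctr[0]=2
Ev 5: PC=7 idx=1 pred=N actual=N -> ctr[1]=0
Ev 6: PC=6 idx=0 pred=T actual=N -> ctr[0]=1
Ev 7: PC=6 idx=0 pred=N actual=N -> ctr[0]=0
Ev 8: PC=6 idx=0 pred=N actual=T -> ctr[0]=1
Ev 9: PC=7 idx=1 pred=N actual=T -> ctr[1]=1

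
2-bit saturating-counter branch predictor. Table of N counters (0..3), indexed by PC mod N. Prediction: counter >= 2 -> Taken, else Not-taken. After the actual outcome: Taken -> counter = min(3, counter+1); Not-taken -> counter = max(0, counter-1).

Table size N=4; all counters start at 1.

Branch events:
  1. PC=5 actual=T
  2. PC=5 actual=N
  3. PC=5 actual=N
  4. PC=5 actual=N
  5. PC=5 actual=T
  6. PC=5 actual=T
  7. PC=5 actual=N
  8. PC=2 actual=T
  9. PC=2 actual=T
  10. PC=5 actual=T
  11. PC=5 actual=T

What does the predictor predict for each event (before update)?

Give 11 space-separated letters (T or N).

Answer: N T N N N N T N T N T

Derivation:
Ev 1: PC=5 idx=1 pred=N actual=T -> ctr[1]=2
Ev 2: PC=5 idx=1 pred=T actual=N -> ctr[1]=1
Ev 3: PC=5 idx=1 pred=N actual=N -> ctr[1]=0
Ev 4: PC=5 idx=1 pred=N actual=N -> ctr[1]=0
Ev 5: PC=5 idx=1 pred=N actual=T -> ctr[1]=1
Ev 6: PC=5 idx=1 pred=N actual=T -> ctr[1]=2
Ev 7: PC=5 idx=1 pred=T actual=N -> ctr[1]=1
Ev 8: PC=2 idx=2 pred=N actual=T -> ctr[2]=2
Ev 9: PC=2 idx=2 pred=T actual=T -> ctr[2]=3
Ev 10: PC=5 idx=1 pred=N actual=T -> ctr[1]=2
Ev 11: PC=5 idx=1 pred=T actual=T -> ctr[1]=3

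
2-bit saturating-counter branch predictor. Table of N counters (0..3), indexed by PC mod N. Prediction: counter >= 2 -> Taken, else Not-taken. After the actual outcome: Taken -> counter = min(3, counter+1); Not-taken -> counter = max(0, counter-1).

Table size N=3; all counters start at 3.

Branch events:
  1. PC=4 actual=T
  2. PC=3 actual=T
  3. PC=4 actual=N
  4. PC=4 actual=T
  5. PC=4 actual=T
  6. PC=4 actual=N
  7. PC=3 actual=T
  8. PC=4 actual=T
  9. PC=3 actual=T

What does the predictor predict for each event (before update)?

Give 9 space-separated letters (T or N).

Ev 1: PC=4 idx=1 pred=T actual=T -> ctr[1]=3
Ev 2: PC=3 idx=0 pred=T actual=T -> ctr[0]=3
Ev 3: PC=4 idx=1 pred=T actual=N -> ctr[1]=2
Ev 4: PC=4 idx=1 pred=T actual=T -> ctr[1]=3
Ev 5: PC=4 idx=1 pred=T actual=T -> ctr[1]=3
Ev 6: PC=4 idx=1 pred=T actual=N -> ctr[1]=2
Ev 7: PC=3 idx=0 pred=T actual=T -> ctr[0]=3
Ev 8: PC=4 idx=1 pred=T actual=T -> ctr[1]=3
Ev 9: PC=3 idx=0 pred=T actual=T -> ctr[0]=3

Answer: T T T T T T T T T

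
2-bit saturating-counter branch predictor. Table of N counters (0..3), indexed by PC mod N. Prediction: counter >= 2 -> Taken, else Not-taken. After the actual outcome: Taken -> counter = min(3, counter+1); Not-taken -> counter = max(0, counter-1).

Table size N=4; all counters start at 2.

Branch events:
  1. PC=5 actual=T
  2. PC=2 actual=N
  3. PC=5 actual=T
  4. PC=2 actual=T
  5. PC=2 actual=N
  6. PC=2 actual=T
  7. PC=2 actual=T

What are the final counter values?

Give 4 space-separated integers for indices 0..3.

Answer: 2 3 3 2

Derivation:
Ev 1: PC=5 idx=1 pred=T actual=T -> ctr[1]=3
Ev 2: PC=2 idx=2 pred=T actual=N -> ctr[2]=1
Ev 3: PC=5 idx=1 pred=T actual=T -> ctr[1]=3
Ev 4: PC=2 idx=2 pred=N actual=T -> ctr[2]=2
Ev 5: PC=2 idx=2 pred=T actual=N -> ctr[2]=1
Ev 6: PC=2 idx=2 pred=N actual=T -> ctr[2]=2
Ev 7: PC=2 idx=2 pred=T actual=T -> ctr[2]=3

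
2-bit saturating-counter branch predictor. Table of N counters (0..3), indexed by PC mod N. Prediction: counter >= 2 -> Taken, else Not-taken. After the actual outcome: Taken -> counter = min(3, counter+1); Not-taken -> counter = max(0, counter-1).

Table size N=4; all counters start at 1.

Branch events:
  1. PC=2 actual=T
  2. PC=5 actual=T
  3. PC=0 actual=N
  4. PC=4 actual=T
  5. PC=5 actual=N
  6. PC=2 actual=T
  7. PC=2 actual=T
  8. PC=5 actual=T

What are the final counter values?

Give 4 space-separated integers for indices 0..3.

Ev 1: PC=2 idx=2 pred=N actual=T -> ctr[2]=2
Ev 2: PC=5 idx=1 pred=N actual=T -> ctr[1]=2
Ev 3: PC=0 idx=0 pred=N actual=N -> ctr[0]=0
Ev 4: PC=4 idx=0 pred=N actual=T -> ctr[0]=1
Ev 5: PC=5 idx=1 pred=T actual=N -> ctr[1]=1
Ev 6: PC=2 idx=2 pred=T actual=T -> ctr[2]=3
Ev 7: PC=2 idx=2 pred=T actual=T -> ctr[2]=3
Ev 8: PC=5 idx=1 pred=N actual=T -> ctr[1]=2

Answer: 1 2 3 1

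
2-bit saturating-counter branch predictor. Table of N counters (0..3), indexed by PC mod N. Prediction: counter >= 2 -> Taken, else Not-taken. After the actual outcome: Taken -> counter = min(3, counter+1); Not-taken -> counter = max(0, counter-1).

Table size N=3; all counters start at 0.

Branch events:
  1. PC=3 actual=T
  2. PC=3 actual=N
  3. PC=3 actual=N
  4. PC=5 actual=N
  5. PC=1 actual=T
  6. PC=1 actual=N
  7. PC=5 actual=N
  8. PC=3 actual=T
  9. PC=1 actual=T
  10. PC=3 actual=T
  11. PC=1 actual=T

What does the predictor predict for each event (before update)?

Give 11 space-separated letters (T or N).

Ev 1: PC=3 idx=0 pred=N actual=T -> ctr[0]=1
Ev 2: PC=3 idx=0 pred=N actual=N -> ctr[0]=0
Ev 3: PC=3 idx=0 pred=N actual=N -> ctr[0]=0
Ev 4: PC=5 idx=2 pred=N actual=N -> ctr[2]=0
Ev 5: PC=1 idx=1 pred=N actual=T -> ctr[1]=1
Ev 6: PC=1 idx=1 pred=N actual=N -> ctr[1]=0
Ev 7: PC=5 idx=2 pred=N actual=N -> ctr[2]=0
Ev 8: PC=3 idx=0 pred=N actual=T -> ctr[0]=1
Ev 9: PC=1 idx=1 pred=N actual=T -> ctr[1]=1
Ev 10: PC=3 idx=0 pred=N actual=T -> ctr[0]=2
Ev 11: PC=1 idx=1 pred=N actual=T -> ctr[1]=2

Answer: N N N N N N N N N N N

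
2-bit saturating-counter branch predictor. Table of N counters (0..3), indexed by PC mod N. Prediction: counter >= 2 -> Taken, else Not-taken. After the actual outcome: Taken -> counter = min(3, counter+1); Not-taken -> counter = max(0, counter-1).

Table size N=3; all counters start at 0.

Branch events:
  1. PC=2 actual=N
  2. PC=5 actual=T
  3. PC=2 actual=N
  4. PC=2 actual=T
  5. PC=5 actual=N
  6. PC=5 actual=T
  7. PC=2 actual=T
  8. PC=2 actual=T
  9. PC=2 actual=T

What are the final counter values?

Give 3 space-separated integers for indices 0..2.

Answer: 0 0 3

Derivation:
Ev 1: PC=2 idx=2 pred=N actual=N -> ctr[2]=0
Ev 2: PC=5 idx=2 pred=N actual=T -> ctr[2]=1
Ev 3: PC=2 idx=2 pred=N actual=N -> ctr[2]=0
Ev 4: PC=2 idx=2 pred=N actual=T -> ctr[2]=1
Ev 5: PC=5 idx=2 pred=N actual=N -> ctr[2]=0
Ev 6: PC=5 idx=2 pred=N actual=T -> ctr[2]=1
Ev 7: PC=2 idx=2 pred=N actual=T -> ctr[2]=2
Ev 8: PC=2 idx=2 pred=T actual=T -> ctr[2]=3
Ev 9: PC=2 idx=2 pred=T actual=T -> ctr[2]=3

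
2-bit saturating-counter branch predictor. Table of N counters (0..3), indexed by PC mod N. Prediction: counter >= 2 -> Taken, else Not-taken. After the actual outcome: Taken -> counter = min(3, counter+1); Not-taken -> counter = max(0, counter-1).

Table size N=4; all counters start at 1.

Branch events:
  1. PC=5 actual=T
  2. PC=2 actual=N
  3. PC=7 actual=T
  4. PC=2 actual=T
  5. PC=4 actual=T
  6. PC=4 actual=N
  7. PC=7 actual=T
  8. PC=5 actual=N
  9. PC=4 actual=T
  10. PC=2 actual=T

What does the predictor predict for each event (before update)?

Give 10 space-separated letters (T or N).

Answer: N N N N N T T T N N

Derivation:
Ev 1: PC=5 idx=1 pred=N actual=T -> ctr[1]=2
Ev 2: PC=2 idx=2 pred=N actual=N -> ctr[2]=0
Ev 3: PC=7 idx=3 pred=N actual=T -> ctr[3]=2
Ev 4: PC=2 idx=2 pred=N actual=T -> ctr[2]=1
Ev 5: PC=4 idx=0 pred=N actual=T -> ctr[0]=2
Ev 6: PC=4 idx=0 pred=T actual=N -> ctr[0]=1
Ev 7: PC=7 idx=3 pred=T actual=T -> ctr[3]=3
Ev 8: PC=5 idx=1 pred=T actual=N -> ctr[1]=1
Ev 9: PC=4 idx=0 pred=N actual=T -> ctr[0]=2
Ev 10: PC=2 idx=2 pred=N actual=T -> ctr[2]=2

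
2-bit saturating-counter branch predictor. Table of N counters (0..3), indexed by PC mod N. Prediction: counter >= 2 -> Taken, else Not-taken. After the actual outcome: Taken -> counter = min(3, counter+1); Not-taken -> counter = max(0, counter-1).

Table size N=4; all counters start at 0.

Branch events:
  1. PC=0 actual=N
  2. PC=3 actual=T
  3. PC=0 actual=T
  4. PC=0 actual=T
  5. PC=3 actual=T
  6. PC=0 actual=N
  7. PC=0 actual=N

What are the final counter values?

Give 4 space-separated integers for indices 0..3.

Answer: 0 0 0 2

Derivation:
Ev 1: PC=0 idx=0 pred=N actual=N -> ctr[0]=0
Ev 2: PC=3 idx=3 pred=N actual=T -> ctr[3]=1
Ev 3: PC=0 idx=0 pred=N actual=T -> ctr[0]=1
Ev 4: PC=0 idx=0 pred=N actual=T -> ctr[0]=2
Ev 5: PC=3 idx=3 pred=N actual=T -> ctr[3]=2
Ev 6: PC=0 idx=0 pred=T actual=N -> ctr[0]=1
Ev 7: PC=0 idx=0 pred=N actual=N -> ctr[0]=0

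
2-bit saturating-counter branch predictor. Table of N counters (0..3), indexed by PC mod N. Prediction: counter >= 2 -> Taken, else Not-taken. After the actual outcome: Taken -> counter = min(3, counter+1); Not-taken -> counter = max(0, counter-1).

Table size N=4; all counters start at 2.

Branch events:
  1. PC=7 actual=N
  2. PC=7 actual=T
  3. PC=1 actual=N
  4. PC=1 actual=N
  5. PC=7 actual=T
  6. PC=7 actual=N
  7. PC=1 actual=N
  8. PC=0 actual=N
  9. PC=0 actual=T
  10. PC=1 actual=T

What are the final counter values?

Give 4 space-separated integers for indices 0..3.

Ev 1: PC=7 idx=3 pred=T actual=N -> ctr[3]=1
Ev 2: PC=7 idx=3 pred=N actual=T -> ctr[3]=2
Ev 3: PC=1 idx=1 pred=T actual=N -> ctr[1]=1
Ev 4: PC=1 idx=1 pred=N actual=N -> ctr[1]=0
Ev 5: PC=7 idx=3 pred=T actual=T -> ctr[3]=3
Ev 6: PC=7 idx=3 pred=T actual=N -> ctr[3]=2
Ev 7: PC=1 idx=1 pred=N actual=N -> ctr[1]=0
Ev 8: PC=0 idx=0 pred=T actual=N -> ctr[0]=1
Ev 9: PC=0 idx=0 pred=N actual=T -> ctr[0]=2
Ev 10: PC=1 idx=1 pred=N actual=T -> ctr[1]=1

Answer: 2 1 2 2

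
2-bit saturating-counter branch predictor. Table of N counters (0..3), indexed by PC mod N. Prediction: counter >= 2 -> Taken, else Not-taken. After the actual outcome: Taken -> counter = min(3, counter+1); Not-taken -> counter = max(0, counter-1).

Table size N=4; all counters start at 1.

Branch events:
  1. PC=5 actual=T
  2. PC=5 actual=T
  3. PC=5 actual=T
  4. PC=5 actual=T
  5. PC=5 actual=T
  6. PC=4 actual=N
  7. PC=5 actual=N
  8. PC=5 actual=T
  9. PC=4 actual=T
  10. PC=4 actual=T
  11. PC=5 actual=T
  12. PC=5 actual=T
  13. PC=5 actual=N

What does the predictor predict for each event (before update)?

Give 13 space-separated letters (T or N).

Answer: N T T T T N T T N N T T T

Derivation:
Ev 1: PC=5 idx=1 pred=N actual=T -> ctr[1]=2
Ev 2: PC=5 idx=1 pred=T actual=T -> ctr[1]=3
Ev 3: PC=5 idx=1 pred=T actual=T -> ctr[1]=3
Ev 4: PC=5 idx=1 pred=T actual=T -> ctr[1]=3
Ev 5: PC=5 idx=1 pred=T actual=T -> ctr[1]=3
Ev 6: PC=4 idx=0 pred=N actual=N -> ctr[0]=0
Ev 7: PC=5 idx=1 pred=T actual=N -> ctr[1]=2
Ev 8: PC=5 idx=1 pred=T actual=T -> ctr[1]=3
Ev 9: PC=4 idx=0 pred=N actual=T -> ctr[0]=1
Ev 10: PC=4 idx=0 pred=N actual=T -> ctr[0]=2
Ev 11: PC=5 idx=1 pred=T actual=T -> ctr[1]=3
Ev 12: PC=5 idx=1 pred=T actual=T -> ctr[1]=3
Ev 13: PC=5 idx=1 pred=T actual=N -> ctr[1]=2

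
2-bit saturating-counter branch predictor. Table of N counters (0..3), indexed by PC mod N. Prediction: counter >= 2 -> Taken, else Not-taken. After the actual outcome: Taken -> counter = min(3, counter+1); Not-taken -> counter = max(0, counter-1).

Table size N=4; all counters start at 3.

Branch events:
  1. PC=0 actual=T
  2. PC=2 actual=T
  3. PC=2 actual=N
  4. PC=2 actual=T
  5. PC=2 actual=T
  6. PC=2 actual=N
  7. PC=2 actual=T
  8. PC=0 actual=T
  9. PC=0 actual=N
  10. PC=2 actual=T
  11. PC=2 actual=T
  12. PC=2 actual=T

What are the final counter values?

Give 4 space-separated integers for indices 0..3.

Answer: 2 3 3 3

Derivation:
Ev 1: PC=0 idx=0 pred=T actual=T -> ctr[0]=3
Ev 2: PC=2 idx=2 pred=T actual=T -> ctr[2]=3
Ev 3: PC=2 idx=2 pred=T actual=N -> ctr[2]=2
Ev 4: PC=2 idx=2 pred=T actual=T -> ctr[2]=3
Ev 5: PC=2 idx=2 pred=T actual=T -> ctr[2]=3
Ev 6: PC=2 idx=2 pred=T actual=N -> ctr[2]=2
Ev 7: PC=2 idx=2 pred=T actual=T -> ctr[2]=3
Ev 8: PC=0 idx=0 pred=T actual=T -> ctr[0]=3
Ev 9: PC=0 idx=0 pred=T actual=N -> ctr[0]=2
Ev 10: PC=2 idx=2 pred=T actual=T -> ctr[2]=3
Ev 11: PC=2 idx=2 pred=T actual=T -> ctr[2]=3
Ev 12: PC=2 idx=2 pred=T actual=T -> ctr[2]=3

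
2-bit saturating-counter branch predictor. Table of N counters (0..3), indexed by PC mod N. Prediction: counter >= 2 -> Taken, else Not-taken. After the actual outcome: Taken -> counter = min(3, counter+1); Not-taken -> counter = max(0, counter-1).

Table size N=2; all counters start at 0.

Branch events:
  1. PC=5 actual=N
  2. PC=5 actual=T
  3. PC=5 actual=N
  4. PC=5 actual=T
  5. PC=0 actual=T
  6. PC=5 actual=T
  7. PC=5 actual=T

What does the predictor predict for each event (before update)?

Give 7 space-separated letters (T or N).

Answer: N N N N N N T

Derivation:
Ev 1: PC=5 idx=1 pred=N actual=N -> ctr[1]=0
Ev 2: PC=5 idx=1 pred=N actual=T -> ctr[1]=1
Ev 3: PC=5 idx=1 pred=N actual=N -> ctr[1]=0
Ev 4: PC=5 idx=1 pred=N actual=T -> ctr[1]=1
Ev 5: PC=0 idx=0 pred=N actual=T -> ctr[0]=1
Ev 6: PC=5 idx=1 pred=N actual=T -> ctr[1]=2
Ev 7: PC=5 idx=1 pred=T actual=T -> ctr[1]=3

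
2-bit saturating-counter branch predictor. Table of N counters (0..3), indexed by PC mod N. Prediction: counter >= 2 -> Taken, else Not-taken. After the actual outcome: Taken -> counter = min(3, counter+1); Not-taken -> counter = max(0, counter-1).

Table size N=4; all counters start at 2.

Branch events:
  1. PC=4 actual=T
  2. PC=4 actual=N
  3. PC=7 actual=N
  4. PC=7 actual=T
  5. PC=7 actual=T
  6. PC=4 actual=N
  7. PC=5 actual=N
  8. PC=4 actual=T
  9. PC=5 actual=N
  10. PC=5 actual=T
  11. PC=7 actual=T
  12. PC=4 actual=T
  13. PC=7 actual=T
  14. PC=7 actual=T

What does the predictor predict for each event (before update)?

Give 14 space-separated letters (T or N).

Answer: T T T N T T T N N N T T T T

Derivation:
Ev 1: PC=4 idx=0 pred=T actual=T -> ctr[0]=3
Ev 2: PC=4 idx=0 pred=T actual=N -> ctr[0]=2
Ev 3: PC=7 idx=3 pred=T actual=N -> ctr[3]=1
Ev 4: PC=7 idx=3 pred=N actual=T -> ctr[3]=2
Ev 5: PC=7 idx=3 pred=T actual=T -> ctr[3]=3
Ev 6: PC=4 idx=0 pred=T actual=N -> ctr[0]=1
Ev 7: PC=5 idx=1 pred=T actual=N -> ctr[1]=1
Ev 8: PC=4 idx=0 pred=N actual=T -> ctr[0]=2
Ev 9: PC=5 idx=1 pred=N actual=N -> ctr[1]=0
Ev 10: PC=5 idx=1 pred=N actual=T -> ctr[1]=1
Ev 11: PC=7 idx=3 pred=T actual=T -> ctr[3]=3
Ev 12: PC=4 idx=0 pred=T actual=T -> ctr[0]=3
Ev 13: PC=7 idx=3 pred=T actual=T -> ctr[3]=3
Ev 14: PC=7 idx=3 pred=T actual=T -> ctr[3]=3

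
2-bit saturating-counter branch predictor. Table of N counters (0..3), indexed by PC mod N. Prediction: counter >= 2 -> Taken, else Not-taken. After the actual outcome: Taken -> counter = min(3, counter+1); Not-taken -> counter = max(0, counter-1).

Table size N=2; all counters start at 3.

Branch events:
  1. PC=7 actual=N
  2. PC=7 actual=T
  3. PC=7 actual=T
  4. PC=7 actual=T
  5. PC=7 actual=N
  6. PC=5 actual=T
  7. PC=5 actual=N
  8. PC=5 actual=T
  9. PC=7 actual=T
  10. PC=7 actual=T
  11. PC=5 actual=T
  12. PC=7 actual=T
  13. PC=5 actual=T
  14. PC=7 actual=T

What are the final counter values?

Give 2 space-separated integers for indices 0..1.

Answer: 3 3

Derivation:
Ev 1: PC=7 idx=1 pred=T actual=N -> ctr[1]=2
Ev 2: PC=7 idx=1 pred=T actual=T -> ctr[1]=3
Ev 3: PC=7 idx=1 pred=T actual=T -> ctr[1]=3
Ev 4: PC=7 idx=1 pred=T actual=T -> ctr[1]=3
Ev 5: PC=7 idx=1 pred=T actual=N -> ctr[1]=2
Ev 6: PC=5 idx=1 pred=T actual=T -> ctr[1]=3
Ev 7: PC=5 idx=1 pred=T actual=N -> ctr[1]=2
Ev 8: PC=5 idx=1 pred=T actual=T -> ctr[1]=3
Ev 9: PC=7 idx=1 pred=T actual=T -> ctr[1]=3
Ev 10: PC=7 idx=1 pred=T actual=T -> ctr[1]=3
Ev 11: PC=5 idx=1 pred=T actual=T -> ctr[1]=3
Ev 12: PC=7 idx=1 pred=T actual=T -> ctr[1]=3
Ev 13: PC=5 idx=1 pred=T actual=T -> ctr[1]=3
Ev 14: PC=7 idx=1 pred=T actual=T -> ctr[1]=3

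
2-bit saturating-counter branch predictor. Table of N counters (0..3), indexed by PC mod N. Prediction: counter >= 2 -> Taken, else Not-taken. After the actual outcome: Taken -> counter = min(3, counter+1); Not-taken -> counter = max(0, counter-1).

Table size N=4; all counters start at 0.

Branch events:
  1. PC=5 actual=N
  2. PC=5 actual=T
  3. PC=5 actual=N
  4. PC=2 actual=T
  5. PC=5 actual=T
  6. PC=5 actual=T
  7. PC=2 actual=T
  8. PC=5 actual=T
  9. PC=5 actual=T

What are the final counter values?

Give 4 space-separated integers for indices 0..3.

Ev 1: PC=5 idx=1 pred=N actual=N -> ctr[1]=0
Ev 2: PC=5 idx=1 pred=N actual=T -> ctr[1]=1
Ev 3: PC=5 idx=1 pred=N actual=N -> ctr[1]=0
Ev 4: PC=2 idx=2 pred=N actual=T -> ctr[2]=1
Ev 5: PC=5 idx=1 pred=N actual=T -> ctr[1]=1
Ev 6: PC=5 idx=1 pred=N actual=T -> ctr[1]=2
Ev 7: PC=2 idx=2 pred=N actual=T -> ctr[2]=2
Ev 8: PC=5 idx=1 pred=T actual=T -> ctr[1]=3
Ev 9: PC=5 idx=1 pred=T actual=T -> ctr[1]=3

Answer: 0 3 2 0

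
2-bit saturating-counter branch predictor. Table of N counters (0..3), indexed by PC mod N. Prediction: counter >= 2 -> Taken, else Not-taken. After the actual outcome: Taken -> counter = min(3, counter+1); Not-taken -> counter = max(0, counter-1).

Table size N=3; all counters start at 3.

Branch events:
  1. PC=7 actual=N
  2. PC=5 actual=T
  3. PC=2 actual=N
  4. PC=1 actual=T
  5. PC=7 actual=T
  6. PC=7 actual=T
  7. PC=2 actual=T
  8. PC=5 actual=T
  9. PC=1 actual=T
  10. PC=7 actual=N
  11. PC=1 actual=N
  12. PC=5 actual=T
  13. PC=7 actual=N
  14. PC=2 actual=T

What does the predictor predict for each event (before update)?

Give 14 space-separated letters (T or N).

Answer: T T T T T T T T T T T T N T

Derivation:
Ev 1: PC=7 idx=1 pred=T actual=N -> ctr[1]=2
Ev 2: PC=5 idx=2 pred=T actual=T -> ctr[2]=3
Ev 3: PC=2 idx=2 pred=T actual=N -> ctr[2]=2
Ev 4: PC=1 idx=1 pred=T actual=T -> ctr[1]=3
Ev 5: PC=7 idx=1 pred=T actual=T -> ctr[1]=3
Ev 6: PC=7 idx=1 pred=T actual=T -> ctr[1]=3
Ev 7: PC=2 idx=2 pred=T actual=T -> ctr[2]=3
Ev 8: PC=5 idx=2 pred=T actual=T -> ctr[2]=3
Ev 9: PC=1 idx=1 pred=T actual=T -> ctr[1]=3
Ev 10: PC=7 idx=1 pred=T actual=N -> ctr[1]=2
Ev 11: PC=1 idx=1 pred=T actual=N -> ctr[1]=1
Ev 12: PC=5 idx=2 pred=T actual=T -> ctr[2]=3
Ev 13: PC=7 idx=1 pred=N actual=N -> ctr[1]=0
Ev 14: PC=2 idx=2 pred=T actual=T -> ctr[2]=3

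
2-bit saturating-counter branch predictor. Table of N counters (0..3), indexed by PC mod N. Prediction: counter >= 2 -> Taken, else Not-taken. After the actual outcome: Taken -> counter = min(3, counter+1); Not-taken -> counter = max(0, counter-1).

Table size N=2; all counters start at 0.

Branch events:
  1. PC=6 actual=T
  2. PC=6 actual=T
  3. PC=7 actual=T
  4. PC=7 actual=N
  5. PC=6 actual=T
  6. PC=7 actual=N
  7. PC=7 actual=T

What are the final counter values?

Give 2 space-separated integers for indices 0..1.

Ev 1: PC=6 idx=0 pred=N actual=T -> ctr[0]=1
Ev 2: PC=6 idx=0 pred=N actual=T -> ctr[0]=2
Ev 3: PC=7 idx=1 pred=N actual=T -> ctr[1]=1
Ev 4: PC=7 idx=1 pred=N actual=N -> ctr[1]=0
Ev 5: PC=6 idx=0 pred=T actual=T -> ctr[0]=3
Ev 6: PC=7 idx=1 pred=N actual=N -> ctr[1]=0
Ev 7: PC=7 idx=1 pred=N actual=T -> ctr[1]=1

Answer: 3 1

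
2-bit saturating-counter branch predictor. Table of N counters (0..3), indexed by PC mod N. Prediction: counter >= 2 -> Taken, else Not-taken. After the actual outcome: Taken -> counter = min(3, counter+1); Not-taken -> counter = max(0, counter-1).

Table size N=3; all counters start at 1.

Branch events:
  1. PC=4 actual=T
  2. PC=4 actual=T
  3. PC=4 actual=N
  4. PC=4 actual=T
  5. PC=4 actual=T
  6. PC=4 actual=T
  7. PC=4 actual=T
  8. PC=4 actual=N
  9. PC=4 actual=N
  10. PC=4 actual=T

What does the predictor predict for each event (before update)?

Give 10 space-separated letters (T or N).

Answer: N T T T T T T T T N

Derivation:
Ev 1: PC=4 idx=1 pred=N actual=T -> ctr[1]=2
Ev 2: PC=4 idx=1 pred=T actual=T -> ctr[1]=3
Ev 3: PC=4 idx=1 pred=T actual=N -> ctr[1]=2
Ev 4: PC=4 idx=1 pred=T actual=T -> ctr[1]=3
Ev 5: PC=4 idx=1 pred=T actual=T -> ctr[1]=3
Ev 6: PC=4 idx=1 pred=T actual=T -> ctr[1]=3
Ev 7: PC=4 idx=1 pred=T actual=T -> ctr[1]=3
Ev 8: PC=4 idx=1 pred=T actual=N -> ctr[1]=2
Ev 9: PC=4 idx=1 pred=T actual=N -> ctr[1]=1
Ev 10: PC=4 idx=1 pred=N actual=T -> ctr[1]=2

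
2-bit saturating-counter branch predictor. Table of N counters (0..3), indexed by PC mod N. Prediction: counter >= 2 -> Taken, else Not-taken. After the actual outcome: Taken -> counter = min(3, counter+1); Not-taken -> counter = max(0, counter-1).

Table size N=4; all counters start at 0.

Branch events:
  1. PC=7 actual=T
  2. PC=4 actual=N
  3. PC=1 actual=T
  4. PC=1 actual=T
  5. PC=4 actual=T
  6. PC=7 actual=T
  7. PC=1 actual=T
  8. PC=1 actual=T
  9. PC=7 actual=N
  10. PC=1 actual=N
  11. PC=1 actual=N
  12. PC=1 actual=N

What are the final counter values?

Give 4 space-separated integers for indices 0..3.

Ev 1: PC=7 idx=3 pred=N actual=T -> ctr[3]=1
Ev 2: PC=4 idx=0 pred=N actual=N -> ctr[0]=0
Ev 3: PC=1 idx=1 pred=N actual=T -> ctr[1]=1
Ev 4: PC=1 idx=1 pred=N actual=T -> ctr[1]=2
Ev 5: PC=4 idx=0 pred=N actual=T -> ctr[0]=1
Ev 6: PC=7 idx=3 pred=N actual=T -> ctr[3]=2
Ev 7: PC=1 idx=1 pred=T actual=T -> ctr[1]=3
Ev 8: PC=1 idx=1 pred=T actual=T -> ctr[1]=3
Ev 9: PC=7 idx=3 pred=T actual=N -> ctr[3]=1
Ev 10: PC=1 idx=1 pred=T actual=N -> ctr[1]=2
Ev 11: PC=1 idx=1 pred=T actual=N -> ctr[1]=1
Ev 12: PC=1 idx=1 pred=N actual=N -> ctr[1]=0

Answer: 1 0 0 1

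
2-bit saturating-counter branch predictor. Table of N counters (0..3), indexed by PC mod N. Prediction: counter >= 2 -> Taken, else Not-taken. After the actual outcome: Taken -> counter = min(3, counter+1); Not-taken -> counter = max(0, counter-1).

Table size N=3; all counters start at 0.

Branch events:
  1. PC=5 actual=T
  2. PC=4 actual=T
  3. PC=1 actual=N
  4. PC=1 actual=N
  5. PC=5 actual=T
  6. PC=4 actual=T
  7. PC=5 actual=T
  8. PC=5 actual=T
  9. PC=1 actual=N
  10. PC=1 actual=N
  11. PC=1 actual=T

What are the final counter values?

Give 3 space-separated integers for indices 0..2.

Answer: 0 1 3

Derivation:
Ev 1: PC=5 idx=2 pred=N actual=T -> ctr[2]=1
Ev 2: PC=4 idx=1 pred=N actual=T -> ctr[1]=1
Ev 3: PC=1 idx=1 pred=N actual=N -> ctr[1]=0
Ev 4: PC=1 idx=1 pred=N actual=N -> ctr[1]=0
Ev 5: PC=5 idx=2 pred=N actual=T -> ctr[2]=2
Ev 6: PC=4 idx=1 pred=N actual=T -> ctr[1]=1
Ev 7: PC=5 idx=2 pred=T actual=T -> ctr[2]=3
Ev 8: PC=5 idx=2 pred=T actual=T -> ctr[2]=3
Ev 9: PC=1 idx=1 pred=N actual=N -> ctr[1]=0
Ev 10: PC=1 idx=1 pred=N actual=N -> ctr[1]=0
Ev 11: PC=1 idx=1 pred=N actual=T -> ctr[1]=1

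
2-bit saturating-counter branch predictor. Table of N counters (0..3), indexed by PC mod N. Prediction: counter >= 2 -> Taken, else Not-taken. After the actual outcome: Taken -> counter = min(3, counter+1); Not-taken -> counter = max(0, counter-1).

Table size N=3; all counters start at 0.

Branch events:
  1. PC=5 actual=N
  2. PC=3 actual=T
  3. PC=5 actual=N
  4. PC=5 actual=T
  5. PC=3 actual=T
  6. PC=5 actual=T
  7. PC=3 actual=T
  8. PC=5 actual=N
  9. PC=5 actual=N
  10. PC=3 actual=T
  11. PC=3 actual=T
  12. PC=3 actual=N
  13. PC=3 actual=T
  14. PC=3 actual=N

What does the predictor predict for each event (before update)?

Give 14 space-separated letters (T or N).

Ev 1: PC=5 idx=2 pred=N actual=N -> ctr[2]=0
Ev 2: PC=3 idx=0 pred=N actual=T -> ctr[0]=1
Ev 3: PC=5 idx=2 pred=N actual=N -> ctr[2]=0
Ev 4: PC=5 idx=2 pred=N actual=T -> ctr[2]=1
Ev 5: PC=3 idx=0 pred=N actual=T -> ctr[0]=2
Ev 6: PC=5 idx=2 pred=N actual=T -> ctr[2]=2
Ev 7: PC=3 idx=0 pred=T actual=T -> ctr[0]=3
Ev 8: PC=5 idx=2 pred=T actual=N -> ctr[2]=1
Ev 9: PC=5 idx=2 pred=N actual=N -> ctr[2]=0
Ev 10: PC=3 idx=0 pred=T actual=T -> ctr[0]=3
Ev 11: PC=3 idx=0 pred=T actual=T -> ctr[0]=3
Ev 12: PC=3 idx=0 pred=T actual=N -> ctr[0]=2
Ev 13: PC=3 idx=0 pred=T actual=T -> ctr[0]=3
Ev 14: PC=3 idx=0 pred=T actual=N -> ctr[0]=2

Answer: N N N N N N T T N T T T T T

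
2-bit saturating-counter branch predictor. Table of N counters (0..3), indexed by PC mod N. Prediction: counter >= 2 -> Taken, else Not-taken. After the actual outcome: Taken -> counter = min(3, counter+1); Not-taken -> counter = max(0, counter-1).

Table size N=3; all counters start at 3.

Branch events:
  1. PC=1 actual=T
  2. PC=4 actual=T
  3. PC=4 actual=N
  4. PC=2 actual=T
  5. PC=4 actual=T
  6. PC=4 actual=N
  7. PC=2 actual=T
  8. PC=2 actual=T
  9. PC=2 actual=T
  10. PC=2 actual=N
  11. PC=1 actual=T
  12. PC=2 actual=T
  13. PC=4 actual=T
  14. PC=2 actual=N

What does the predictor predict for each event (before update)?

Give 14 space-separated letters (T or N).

Answer: T T T T T T T T T T T T T T

Derivation:
Ev 1: PC=1 idx=1 pred=T actual=T -> ctr[1]=3
Ev 2: PC=4 idx=1 pred=T actual=T -> ctr[1]=3
Ev 3: PC=4 idx=1 pred=T actual=N -> ctr[1]=2
Ev 4: PC=2 idx=2 pred=T actual=T -> ctr[2]=3
Ev 5: PC=4 idx=1 pred=T actual=T -> ctr[1]=3
Ev 6: PC=4 idx=1 pred=T actual=N -> ctr[1]=2
Ev 7: PC=2 idx=2 pred=T actual=T -> ctr[2]=3
Ev 8: PC=2 idx=2 pred=T actual=T -> ctr[2]=3
Ev 9: PC=2 idx=2 pred=T actual=T -> ctr[2]=3
Ev 10: PC=2 idx=2 pred=T actual=N -> ctr[2]=2
Ev 11: PC=1 idx=1 pred=T actual=T -> ctr[1]=3
Ev 12: PC=2 idx=2 pred=T actual=T -> ctr[2]=3
Ev 13: PC=4 idx=1 pred=T actual=T -> ctr[1]=3
Ev 14: PC=2 idx=2 pred=T actual=N -> ctr[2]=2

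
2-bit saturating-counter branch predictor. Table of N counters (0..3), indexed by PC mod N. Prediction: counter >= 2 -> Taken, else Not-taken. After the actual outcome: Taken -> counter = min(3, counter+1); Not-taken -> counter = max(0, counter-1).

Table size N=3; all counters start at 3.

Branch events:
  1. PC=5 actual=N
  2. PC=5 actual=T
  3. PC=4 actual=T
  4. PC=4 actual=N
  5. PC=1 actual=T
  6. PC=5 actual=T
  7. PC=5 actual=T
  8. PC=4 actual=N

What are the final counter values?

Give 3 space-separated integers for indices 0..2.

Answer: 3 2 3

Derivation:
Ev 1: PC=5 idx=2 pred=T actual=N -> ctr[2]=2
Ev 2: PC=5 idx=2 pred=T actual=T -> ctr[2]=3
Ev 3: PC=4 idx=1 pred=T actual=T -> ctr[1]=3
Ev 4: PC=4 idx=1 pred=T actual=N -> ctr[1]=2
Ev 5: PC=1 idx=1 pred=T actual=T -> ctr[1]=3
Ev 6: PC=5 idx=2 pred=T actual=T -> ctr[2]=3
Ev 7: PC=5 idx=2 pred=T actual=T -> ctr[2]=3
Ev 8: PC=4 idx=1 pred=T actual=N -> ctr[1]=2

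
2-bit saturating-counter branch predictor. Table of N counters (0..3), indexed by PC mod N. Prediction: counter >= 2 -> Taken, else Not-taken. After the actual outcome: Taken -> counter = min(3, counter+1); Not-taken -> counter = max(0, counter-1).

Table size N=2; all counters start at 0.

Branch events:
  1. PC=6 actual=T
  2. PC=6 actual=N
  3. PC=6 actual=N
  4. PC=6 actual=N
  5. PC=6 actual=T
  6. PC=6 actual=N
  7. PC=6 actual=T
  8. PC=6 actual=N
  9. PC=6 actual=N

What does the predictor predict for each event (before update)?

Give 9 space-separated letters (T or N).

Answer: N N N N N N N N N

Derivation:
Ev 1: PC=6 idx=0 pred=N actual=T -> ctr[0]=1
Ev 2: PC=6 idx=0 pred=N actual=N -> ctr[0]=0
Ev 3: PC=6 idx=0 pred=N actual=N -> ctr[0]=0
Ev 4: PC=6 idx=0 pred=N actual=N -> ctr[0]=0
Ev 5: PC=6 idx=0 pred=N actual=T -> ctr[0]=1
Ev 6: PC=6 idx=0 pred=N actual=N -> ctr[0]=0
Ev 7: PC=6 idx=0 pred=N actual=T -> ctr[0]=1
Ev 8: PC=6 idx=0 pred=N actual=N -> ctr[0]=0
Ev 9: PC=6 idx=0 pred=N actual=N -> ctr[0]=0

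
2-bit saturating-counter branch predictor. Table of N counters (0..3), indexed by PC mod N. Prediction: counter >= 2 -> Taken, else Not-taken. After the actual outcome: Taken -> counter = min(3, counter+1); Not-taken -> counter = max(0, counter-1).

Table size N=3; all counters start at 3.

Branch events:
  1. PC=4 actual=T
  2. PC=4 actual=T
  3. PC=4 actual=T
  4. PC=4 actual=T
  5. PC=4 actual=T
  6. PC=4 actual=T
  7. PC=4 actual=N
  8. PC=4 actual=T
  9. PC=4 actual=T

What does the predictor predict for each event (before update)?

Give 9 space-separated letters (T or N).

Ev 1: PC=4 idx=1 pred=T actual=T -> ctr[1]=3
Ev 2: PC=4 idx=1 pred=T actual=T -> ctr[1]=3
Ev 3: PC=4 idx=1 pred=T actual=T -> ctr[1]=3
Ev 4: PC=4 idx=1 pred=T actual=T -> ctr[1]=3
Ev 5: PC=4 idx=1 pred=T actual=T -> ctr[1]=3
Ev 6: PC=4 idx=1 pred=T actual=T -> ctr[1]=3
Ev 7: PC=4 idx=1 pred=T actual=N -> ctr[1]=2
Ev 8: PC=4 idx=1 pred=T actual=T -> ctr[1]=3
Ev 9: PC=4 idx=1 pred=T actual=T -> ctr[1]=3

Answer: T T T T T T T T T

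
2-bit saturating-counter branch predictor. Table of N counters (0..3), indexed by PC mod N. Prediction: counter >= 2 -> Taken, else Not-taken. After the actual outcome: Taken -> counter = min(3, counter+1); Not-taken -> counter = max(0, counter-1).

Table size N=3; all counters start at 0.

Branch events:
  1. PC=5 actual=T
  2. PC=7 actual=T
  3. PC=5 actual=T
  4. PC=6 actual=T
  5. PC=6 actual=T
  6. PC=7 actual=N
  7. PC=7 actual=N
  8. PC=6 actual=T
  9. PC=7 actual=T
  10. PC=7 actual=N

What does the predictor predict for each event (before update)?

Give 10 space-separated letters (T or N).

Answer: N N N N N N N T N N

Derivation:
Ev 1: PC=5 idx=2 pred=N actual=T -> ctr[2]=1
Ev 2: PC=7 idx=1 pred=N actual=T -> ctr[1]=1
Ev 3: PC=5 idx=2 pred=N actual=T -> ctr[2]=2
Ev 4: PC=6 idx=0 pred=N actual=T -> ctr[0]=1
Ev 5: PC=6 idx=0 pred=N actual=T -> ctr[0]=2
Ev 6: PC=7 idx=1 pred=N actual=N -> ctr[1]=0
Ev 7: PC=7 idx=1 pred=N actual=N -> ctr[1]=0
Ev 8: PC=6 idx=0 pred=T actual=T -> ctr[0]=3
Ev 9: PC=7 idx=1 pred=N actual=T -> ctr[1]=1
Ev 10: PC=7 idx=1 pred=N actual=N -> ctr[1]=0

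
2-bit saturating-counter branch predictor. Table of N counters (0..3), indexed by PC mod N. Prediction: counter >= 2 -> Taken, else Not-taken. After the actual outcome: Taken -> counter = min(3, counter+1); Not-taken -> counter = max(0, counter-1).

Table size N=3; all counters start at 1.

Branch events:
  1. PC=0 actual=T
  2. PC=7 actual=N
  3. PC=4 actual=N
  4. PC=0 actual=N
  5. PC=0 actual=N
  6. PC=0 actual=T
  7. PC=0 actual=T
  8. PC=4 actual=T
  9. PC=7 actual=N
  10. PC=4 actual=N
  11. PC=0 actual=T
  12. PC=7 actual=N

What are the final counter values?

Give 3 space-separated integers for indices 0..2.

Ev 1: PC=0 idx=0 pred=N actual=T -> ctr[0]=2
Ev 2: PC=7 idx=1 pred=N actual=N -> ctr[1]=0
Ev 3: PC=4 idx=1 pred=N actual=N -> ctr[1]=0
Ev 4: PC=0 idx=0 pred=T actual=N -> ctr[0]=1
Ev 5: PC=0 idx=0 pred=N actual=N -> ctr[0]=0
Ev 6: PC=0 idx=0 pred=N actual=T -> ctr[0]=1
Ev 7: PC=0 idx=0 pred=N actual=T -> ctr[0]=2
Ev 8: PC=4 idx=1 pred=N actual=T -> ctr[1]=1
Ev 9: PC=7 idx=1 pred=N actual=N -> ctr[1]=0
Ev 10: PC=4 idx=1 pred=N actual=N -> ctr[1]=0
Ev 11: PC=0 idx=0 pred=T actual=T -> ctr[0]=3
Ev 12: PC=7 idx=1 pred=N actual=N -> ctr[1]=0

Answer: 3 0 1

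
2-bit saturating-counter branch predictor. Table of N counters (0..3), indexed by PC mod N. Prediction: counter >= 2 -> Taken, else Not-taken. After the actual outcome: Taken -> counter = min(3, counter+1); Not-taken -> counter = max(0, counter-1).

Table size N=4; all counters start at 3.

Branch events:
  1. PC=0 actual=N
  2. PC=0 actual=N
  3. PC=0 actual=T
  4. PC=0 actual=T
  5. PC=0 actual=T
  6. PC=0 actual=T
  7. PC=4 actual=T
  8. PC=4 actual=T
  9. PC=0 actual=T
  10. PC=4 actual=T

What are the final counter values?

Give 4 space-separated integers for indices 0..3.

Ev 1: PC=0 idx=0 pred=T actual=N -> ctr[0]=2
Ev 2: PC=0 idx=0 pred=T actual=N -> ctr[0]=1
Ev 3: PC=0 idx=0 pred=N actual=T -> ctr[0]=2
Ev 4: PC=0 idx=0 pred=T actual=T -> ctr[0]=3
Ev 5: PC=0 idx=0 pred=T actual=T -> ctr[0]=3
Ev 6: PC=0 idx=0 pred=T actual=T -> ctr[0]=3
Ev 7: PC=4 idx=0 pred=T actual=T -> ctr[0]=3
Ev 8: PC=4 idx=0 pred=T actual=T -> ctr[0]=3
Ev 9: PC=0 idx=0 pred=T actual=T -> ctr[0]=3
Ev 10: PC=4 idx=0 pred=T actual=T -> ctr[0]=3

Answer: 3 3 3 3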